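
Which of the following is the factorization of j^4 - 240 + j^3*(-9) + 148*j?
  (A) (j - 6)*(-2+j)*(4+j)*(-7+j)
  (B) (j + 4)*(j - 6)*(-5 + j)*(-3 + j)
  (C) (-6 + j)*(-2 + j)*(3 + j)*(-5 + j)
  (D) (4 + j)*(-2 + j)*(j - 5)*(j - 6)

We need to factor j^4 - 240 + j^3*(-9) + 148*j.
The factored form is (4 + j)*(-2 + j)*(j - 5)*(j - 6).
D) (4 + j)*(-2 + j)*(j - 5)*(j - 6)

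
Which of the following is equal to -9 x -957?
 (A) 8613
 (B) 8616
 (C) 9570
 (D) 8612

-9 * -957 = 8613
A) 8613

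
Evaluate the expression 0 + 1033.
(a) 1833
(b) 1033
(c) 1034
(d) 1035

0 + 1033 = 1033
b) 1033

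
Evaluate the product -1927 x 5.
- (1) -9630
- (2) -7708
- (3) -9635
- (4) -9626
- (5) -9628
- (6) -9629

-1927 * 5 = -9635
3) -9635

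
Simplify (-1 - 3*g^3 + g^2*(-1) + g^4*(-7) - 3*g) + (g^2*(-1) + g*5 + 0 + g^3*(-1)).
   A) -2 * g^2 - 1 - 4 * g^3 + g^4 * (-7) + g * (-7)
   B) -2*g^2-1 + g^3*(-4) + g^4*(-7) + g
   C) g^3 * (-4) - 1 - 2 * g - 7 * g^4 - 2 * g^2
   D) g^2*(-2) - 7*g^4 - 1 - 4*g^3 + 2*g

Adding the polynomials and combining like terms:
(-1 - 3*g^3 + g^2*(-1) + g^4*(-7) - 3*g) + (g^2*(-1) + g*5 + 0 + g^3*(-1))
= g^2*(-2) - 7*g^4 - 1 - 4*g^3 + 2*g
D) g^2*(-2) - 7*g^4 - 1 - 4*g^3 + 2*g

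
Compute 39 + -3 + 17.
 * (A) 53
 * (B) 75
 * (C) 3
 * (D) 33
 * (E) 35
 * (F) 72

First: 39 + -3 = 36
Then: 36 + 17 = 53
A) 53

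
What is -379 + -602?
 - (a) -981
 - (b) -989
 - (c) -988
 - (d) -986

-379 + -602 = -981
a) -981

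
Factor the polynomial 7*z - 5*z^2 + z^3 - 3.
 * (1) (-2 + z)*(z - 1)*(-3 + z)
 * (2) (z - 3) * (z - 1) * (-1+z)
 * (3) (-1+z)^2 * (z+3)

We need to factor 7*z - 5*z^2 + z^3 - 3.
The factored form is (z - 3) * (z - 1) * (-1+z).
2) (z - 3) * (z - 1) * (-1+z)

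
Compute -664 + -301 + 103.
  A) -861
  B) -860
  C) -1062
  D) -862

First: -664 + -301 = -965
Then: -965 + 103 = -862
D) -862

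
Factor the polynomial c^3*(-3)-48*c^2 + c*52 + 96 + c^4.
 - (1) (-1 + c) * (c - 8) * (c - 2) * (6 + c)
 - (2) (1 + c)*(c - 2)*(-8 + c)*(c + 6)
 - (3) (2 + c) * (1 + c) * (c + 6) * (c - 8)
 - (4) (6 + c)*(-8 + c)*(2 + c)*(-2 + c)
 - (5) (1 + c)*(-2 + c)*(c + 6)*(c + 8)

We need to factor c^3*(-3)-48*c^2 + c*52 + 96 + c^4.
The factored form is (1 + c)*(c - 2)*(-8 + c)*(c + 6).
2) (1 + c)*(c - 2)*(-8 + c)*(c + 6)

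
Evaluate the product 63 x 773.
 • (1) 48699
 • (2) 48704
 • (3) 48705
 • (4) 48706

63 * 773 = 48699
1) 48699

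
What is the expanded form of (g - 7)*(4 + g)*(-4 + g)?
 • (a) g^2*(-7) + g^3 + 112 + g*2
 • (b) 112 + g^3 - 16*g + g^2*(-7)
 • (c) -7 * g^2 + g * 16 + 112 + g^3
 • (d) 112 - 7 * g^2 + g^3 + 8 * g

Expanding (g - 7)*(4 + g)*(-4 + g):
= 112 + g^3 - 16*g + g^2*(-7)
b) 112 + g^3 - 16*g + g^2*(-7)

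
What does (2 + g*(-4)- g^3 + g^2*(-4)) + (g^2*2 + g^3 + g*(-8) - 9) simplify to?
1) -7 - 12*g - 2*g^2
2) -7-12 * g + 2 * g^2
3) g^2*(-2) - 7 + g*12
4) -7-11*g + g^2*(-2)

Adding the polynomials and combining like terms:
(2 + g*(-4) - g^3 + g^2*(-4)) + (g^2*2 + g^3 + g*(-8) - 9)
= -7 - 12*g - 2*g^2
1) -7 - 12*g - 2*g^2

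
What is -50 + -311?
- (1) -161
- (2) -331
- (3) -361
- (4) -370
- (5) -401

-50 + -311 = -361
3) -361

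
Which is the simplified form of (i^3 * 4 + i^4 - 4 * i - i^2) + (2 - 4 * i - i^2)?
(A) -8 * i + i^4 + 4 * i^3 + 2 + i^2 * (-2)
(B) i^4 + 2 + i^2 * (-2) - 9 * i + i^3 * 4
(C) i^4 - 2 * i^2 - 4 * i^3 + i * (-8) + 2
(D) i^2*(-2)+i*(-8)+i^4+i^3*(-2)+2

Adding the polynomials and combining like terms:
(i^3*4 + i^4 - 4*i - i^2) + (2 - 4*i - i^2)
= -8 * i + i^4 + 4 * i^3 + 2 + i^2 * (-2)
A) -8 * i + i^4 + 4 * i^3 + 2 + i^2 * (-2)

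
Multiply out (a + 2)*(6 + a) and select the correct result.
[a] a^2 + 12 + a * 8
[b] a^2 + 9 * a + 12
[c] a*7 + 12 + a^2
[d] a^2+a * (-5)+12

Expanding (a + 2)*(6 + a):
= a^2 + 12 + a * 8
a) a^2 + 12 + a * 8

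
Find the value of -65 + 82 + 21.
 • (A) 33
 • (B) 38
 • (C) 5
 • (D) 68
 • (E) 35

First: -65 + 82 = 17
Then: 17 + 21 = 38
B) 38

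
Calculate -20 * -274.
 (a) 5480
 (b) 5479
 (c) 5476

-20 * -274 = 5480
a) 5480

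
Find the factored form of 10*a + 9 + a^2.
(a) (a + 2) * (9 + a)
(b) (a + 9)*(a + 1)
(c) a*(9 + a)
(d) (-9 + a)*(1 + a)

We need to factor 10*a + 9 + a^2.
The factored form is (a + 9)*(a + 1).
b) (a + 9)*(a + 1)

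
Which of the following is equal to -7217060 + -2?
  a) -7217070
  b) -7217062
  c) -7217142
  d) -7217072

-7217060 + -2 = -7217062
b) -7217062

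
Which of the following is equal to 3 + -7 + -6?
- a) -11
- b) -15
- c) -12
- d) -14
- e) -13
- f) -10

First: 3 + -7 = -4
Then: -4 + -6 = -10
f) -10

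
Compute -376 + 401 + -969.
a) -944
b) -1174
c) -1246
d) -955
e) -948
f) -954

First: -376 + 401 = 25
Then: 25 + -969 = -944
a) -944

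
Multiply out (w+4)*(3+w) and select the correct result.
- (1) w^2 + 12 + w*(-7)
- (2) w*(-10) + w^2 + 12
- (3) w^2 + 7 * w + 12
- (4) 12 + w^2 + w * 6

Expanding (w+4)*(3+w):
= w^2 + 7 * w + 12
3) w^2 + 7 * w + 12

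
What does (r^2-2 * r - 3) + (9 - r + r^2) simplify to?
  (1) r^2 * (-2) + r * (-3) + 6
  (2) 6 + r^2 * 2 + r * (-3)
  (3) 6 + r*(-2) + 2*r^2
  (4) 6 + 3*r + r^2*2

Adding the polynomials and combining like terms:
(r^2 - 2*r - 3) + (9 - r + r^2)
= 6 + r^2 * 2 + r * (-3)
2) 6 + r^2 * 2 + r * (-3)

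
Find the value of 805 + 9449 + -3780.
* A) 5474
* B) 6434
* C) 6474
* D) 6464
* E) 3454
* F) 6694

First: 805 + 9449 = 10254
Then: 10254 + -3780 = 6474
C) 6474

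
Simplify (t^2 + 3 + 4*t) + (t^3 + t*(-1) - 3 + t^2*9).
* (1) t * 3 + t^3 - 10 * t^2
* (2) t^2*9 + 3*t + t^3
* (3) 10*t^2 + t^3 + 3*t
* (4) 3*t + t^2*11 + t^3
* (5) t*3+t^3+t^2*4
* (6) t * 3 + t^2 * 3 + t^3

Adding the polynomials and combining like terms:
(t^2 + 3 + 4*t) + (t^3 + t*(-1) - 3 + t^2*9)
= 10*t^2 + t^3 + 3*t
3) 10*t^2 + t^3 + 3*t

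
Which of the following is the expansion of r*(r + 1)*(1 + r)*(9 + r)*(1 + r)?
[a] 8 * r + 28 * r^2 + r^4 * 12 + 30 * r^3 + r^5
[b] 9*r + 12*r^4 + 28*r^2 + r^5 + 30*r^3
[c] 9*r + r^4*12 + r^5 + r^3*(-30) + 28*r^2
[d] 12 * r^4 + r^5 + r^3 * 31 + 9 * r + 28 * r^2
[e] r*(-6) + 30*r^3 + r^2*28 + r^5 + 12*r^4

Expanding r*(r + 1)*(1 + r)*(9 + r)*(1 + r):
= 9*r + 12*r^4 + 28*r^2 + r^5 + 30*r^3
b) 9*r + 12*r^4 + 28*r^2 + r^5 + 30*r^3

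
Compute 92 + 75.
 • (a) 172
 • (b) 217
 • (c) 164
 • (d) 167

92 + 75 = 167
d) 167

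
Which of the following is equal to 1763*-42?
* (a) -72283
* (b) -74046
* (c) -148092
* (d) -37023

1763 * -42 = -74046
b) -74046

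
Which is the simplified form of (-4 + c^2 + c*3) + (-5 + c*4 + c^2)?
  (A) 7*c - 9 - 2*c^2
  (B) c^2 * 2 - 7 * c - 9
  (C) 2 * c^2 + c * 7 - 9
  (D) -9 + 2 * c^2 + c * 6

Adding the polynomials and combining like terms:
(-4 + c^2 + c*3) + (-5 + c*4 + c^2)
= 2 * c^2 + c * 7 - 9
C) 2 * c^2 + c * 7 - 9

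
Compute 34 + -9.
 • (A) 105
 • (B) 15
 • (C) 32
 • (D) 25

34 + -9 = 25
D) 25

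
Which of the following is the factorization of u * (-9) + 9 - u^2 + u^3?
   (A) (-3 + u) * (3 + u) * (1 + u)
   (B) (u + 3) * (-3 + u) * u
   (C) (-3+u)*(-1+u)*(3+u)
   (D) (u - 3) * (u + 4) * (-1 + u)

We need to factor u * (-9) + 9 - u^2 + u^3.
The factored form is (-3+u)*(-1+u)*(3+u).
C) (-3+u)*(-1+u)*(3+u)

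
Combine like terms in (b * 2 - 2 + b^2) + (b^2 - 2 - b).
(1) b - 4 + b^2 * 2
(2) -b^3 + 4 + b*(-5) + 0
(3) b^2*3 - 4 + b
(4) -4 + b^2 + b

Adding the polynomials and combining like terms:
(b*2 - 2 + b^2) + (b^2 - 2 - b)
= b - 4 + b^2 * 2
1) b - 4 + b^2 * 2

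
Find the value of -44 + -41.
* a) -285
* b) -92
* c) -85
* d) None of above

-44 + -41 = -85
c) -85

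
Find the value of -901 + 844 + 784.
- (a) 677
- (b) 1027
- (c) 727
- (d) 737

First: -901 + 844 = -57
Then: -57 + 784 = 727
c) 727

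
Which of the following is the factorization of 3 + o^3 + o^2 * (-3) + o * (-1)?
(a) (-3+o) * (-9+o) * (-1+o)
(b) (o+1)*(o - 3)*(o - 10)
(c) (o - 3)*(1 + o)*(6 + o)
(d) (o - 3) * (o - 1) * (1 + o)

We need to factor 3 + o^3 + o^2 * (-3) + o * (-1).
The factored form is (o - 3) * (o - 1) * (1 + o).
d) (o - 3) * (o - 1) * (1 + o)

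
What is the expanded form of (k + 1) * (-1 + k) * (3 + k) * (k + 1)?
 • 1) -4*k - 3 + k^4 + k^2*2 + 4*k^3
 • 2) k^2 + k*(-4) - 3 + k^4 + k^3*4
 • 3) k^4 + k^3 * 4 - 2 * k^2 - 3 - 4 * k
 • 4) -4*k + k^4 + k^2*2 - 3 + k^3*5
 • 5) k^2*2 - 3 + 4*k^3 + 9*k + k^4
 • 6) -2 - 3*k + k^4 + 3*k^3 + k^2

Expanding (k + 1) * (-1 + k) * (3 + k) * (k + 1):
= -4*k - 3 + k^4 + k^2*2 + 4*k^3
1) -4*k - 3 + k^4 + k^2*2 + 4*k^3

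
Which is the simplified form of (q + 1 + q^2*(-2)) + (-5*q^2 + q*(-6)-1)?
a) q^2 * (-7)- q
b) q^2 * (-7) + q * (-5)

Adding the polynomials and combining like terms:
(q + 1 + q^2*(-2)) + (-5*q^2 + q*(-6) - 1)
= q^2 * (-7) + q * (-5)
b) q^2 * (-7) + q * (-5)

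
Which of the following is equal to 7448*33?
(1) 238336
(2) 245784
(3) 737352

7448 * 33 = 245784
2) 245784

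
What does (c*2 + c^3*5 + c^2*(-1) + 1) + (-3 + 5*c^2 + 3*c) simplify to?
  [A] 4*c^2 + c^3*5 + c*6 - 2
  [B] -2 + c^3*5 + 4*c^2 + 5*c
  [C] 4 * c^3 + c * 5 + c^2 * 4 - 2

Adding the polynomials and combining like terms:
(c*2 + c^3*5 + c^2*(-1) + 1) + (-3 + 5*c^2 + 3*c)
= -2 + c^3*5 + 4*c^2 + 5*c
B) -2 + c^3*5 + 4*c^2 + 5*c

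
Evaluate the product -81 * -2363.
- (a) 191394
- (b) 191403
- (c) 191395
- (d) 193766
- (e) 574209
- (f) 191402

-81 * -2363 = 191403
b) 191403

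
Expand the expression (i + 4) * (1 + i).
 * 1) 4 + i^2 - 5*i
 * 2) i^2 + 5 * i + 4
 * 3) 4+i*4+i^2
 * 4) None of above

Expanding (i + 4) * (1 + i):
= i^2 + 5 * i + 4
2) i^2 + 5 * i + 4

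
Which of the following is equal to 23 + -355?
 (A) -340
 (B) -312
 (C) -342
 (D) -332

23 + -355 = -332
D) -332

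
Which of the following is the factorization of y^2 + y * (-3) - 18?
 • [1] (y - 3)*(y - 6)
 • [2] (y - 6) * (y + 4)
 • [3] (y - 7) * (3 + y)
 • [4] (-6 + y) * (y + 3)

We need to factor y^2 + y * (-3) - 18.
The factored form is (-6 + y) * (y + 3).
4) (-6 + y) * (y + 3)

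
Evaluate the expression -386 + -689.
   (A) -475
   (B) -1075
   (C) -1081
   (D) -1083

-386 + -689 = -1075
B) -1075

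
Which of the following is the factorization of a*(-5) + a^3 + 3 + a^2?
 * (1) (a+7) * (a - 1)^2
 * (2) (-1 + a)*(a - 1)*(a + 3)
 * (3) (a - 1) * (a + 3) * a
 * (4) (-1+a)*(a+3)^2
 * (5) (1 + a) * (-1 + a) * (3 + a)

We need to factor a*(-5) + a^3 + 3 + a^2.
The factored form is (-1 + a)*(a - 1)*(a + 3).
2) (-1 + a)*(a - 1)*(a + 3)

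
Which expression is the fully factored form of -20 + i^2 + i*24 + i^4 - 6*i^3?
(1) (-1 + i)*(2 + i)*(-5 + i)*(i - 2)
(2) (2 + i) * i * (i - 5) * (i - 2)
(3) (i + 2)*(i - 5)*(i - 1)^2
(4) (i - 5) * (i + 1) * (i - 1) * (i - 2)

We need to factor -20 + i^2 + i*24 + i^4 - 6*i^3.
The factored form is (-1 + i)*(2 + i)*(-5 + i)*(i - 2).
1) (-1 + i)*(2 + i)*(-5 + i)*(i - 2)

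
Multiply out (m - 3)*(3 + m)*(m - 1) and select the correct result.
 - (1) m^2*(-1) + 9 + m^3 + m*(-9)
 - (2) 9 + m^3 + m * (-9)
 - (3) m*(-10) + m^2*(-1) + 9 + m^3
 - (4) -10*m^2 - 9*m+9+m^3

Expanding (m - 3)*(3 + m)*(m - 1):
= m^2*(-1) + 9 + m^3 + m*(-9)
1) m^2*(-1) + 9 + m^3 + m*(-9)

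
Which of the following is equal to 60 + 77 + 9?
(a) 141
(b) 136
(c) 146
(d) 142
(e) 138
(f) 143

First: 60 + 77 = 137
Then: 137 + 9 = 146
c) 146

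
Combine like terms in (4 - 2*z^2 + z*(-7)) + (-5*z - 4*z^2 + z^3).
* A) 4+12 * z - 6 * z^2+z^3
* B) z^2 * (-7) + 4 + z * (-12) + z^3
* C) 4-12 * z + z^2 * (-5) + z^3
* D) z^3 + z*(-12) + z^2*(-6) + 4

Adding the polynomials and combining like terms:
(4 - 2*z^2 + z*(-7)) + (-5*z - 4*z^2 + z^3)
= z^3 + z*(-12) + z^2*(-6) + 4
D) z^3 + z*(-12) + z^2*(-6) + 4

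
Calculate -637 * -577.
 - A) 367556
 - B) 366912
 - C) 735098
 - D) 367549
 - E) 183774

-637 * -577 = 367549
D) 367549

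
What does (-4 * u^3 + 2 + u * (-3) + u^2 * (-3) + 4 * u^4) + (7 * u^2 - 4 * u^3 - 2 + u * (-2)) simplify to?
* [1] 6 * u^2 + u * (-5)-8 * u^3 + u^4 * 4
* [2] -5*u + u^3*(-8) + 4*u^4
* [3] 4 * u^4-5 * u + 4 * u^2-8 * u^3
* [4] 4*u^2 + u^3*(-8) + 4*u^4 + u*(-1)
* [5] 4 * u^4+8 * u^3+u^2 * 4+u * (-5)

Adding the polynomials and combining like terms:
(-4*u^3 + 2 + u*(-3) + u^2*(-3) + 4*u^4) + (7*u^2 - 4*u^3 - 2 + u*(-2))
= 4 * u^4-5 * u + 4 * u^2-8 * u^3
3) 4 * u^4-5 * u + 4 * u^2-8 * u^3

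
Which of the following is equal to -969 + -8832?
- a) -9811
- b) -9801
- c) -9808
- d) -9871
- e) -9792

-969 + -8832 = -9801
b) -9801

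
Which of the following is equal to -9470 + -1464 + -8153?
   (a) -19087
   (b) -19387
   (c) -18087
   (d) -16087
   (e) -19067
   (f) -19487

First: -9470 + -1464 = -10934
Then: -10934 + -8153 = -19087
a) -19087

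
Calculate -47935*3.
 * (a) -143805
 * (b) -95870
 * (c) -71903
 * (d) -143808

-47935 * 3 = -143805
a) -143805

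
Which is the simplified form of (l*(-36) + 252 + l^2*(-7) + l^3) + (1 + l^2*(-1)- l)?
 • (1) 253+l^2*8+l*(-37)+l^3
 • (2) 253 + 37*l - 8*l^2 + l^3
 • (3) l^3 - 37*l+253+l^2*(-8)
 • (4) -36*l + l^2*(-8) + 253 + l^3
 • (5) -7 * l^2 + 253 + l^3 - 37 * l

Adding the polynomials and combining like terms:
(l*(-36) + 252 + l^2*(-7) + l^3) + (1 + l^2*(-1) - l)
= l^3 - 37*l+253+l^2*(-8)
3) l^3 - 37*l+253+l^2*(-8)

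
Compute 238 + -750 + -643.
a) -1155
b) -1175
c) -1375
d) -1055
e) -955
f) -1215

First: 238 + -750 = -512
Then: -512 + -643 = -1155
a) -1155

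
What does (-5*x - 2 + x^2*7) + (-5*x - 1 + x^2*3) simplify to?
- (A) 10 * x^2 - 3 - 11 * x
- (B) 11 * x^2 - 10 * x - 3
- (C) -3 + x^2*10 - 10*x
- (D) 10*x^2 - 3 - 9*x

Adding the polynomials and combining like terms:
(-5*x - 2 + x^2*7) + (-5*x - 1 + x^2*3)
= -3 + x^2*10 - 10*x
C) -3 + x^2*10 - 10*x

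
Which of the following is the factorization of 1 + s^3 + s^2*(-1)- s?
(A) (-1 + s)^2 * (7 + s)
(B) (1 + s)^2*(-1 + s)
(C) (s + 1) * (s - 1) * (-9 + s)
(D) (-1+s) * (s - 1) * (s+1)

We need to factor 1 + s^3 + s^2*(-1)- s.
The factored form is (-1+s) * (s - 1) * (s+1).
D) (-1+s) * (s - 1) * (s+1)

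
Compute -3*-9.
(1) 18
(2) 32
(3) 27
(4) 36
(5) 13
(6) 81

-3 * -9 = 27
3) 27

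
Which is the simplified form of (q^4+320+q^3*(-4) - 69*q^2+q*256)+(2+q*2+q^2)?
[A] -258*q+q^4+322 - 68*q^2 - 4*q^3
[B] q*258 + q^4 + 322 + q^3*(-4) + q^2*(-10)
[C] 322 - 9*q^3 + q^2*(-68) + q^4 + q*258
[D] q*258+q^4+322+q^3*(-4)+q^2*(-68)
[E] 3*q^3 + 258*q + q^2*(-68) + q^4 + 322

Adding the polynomials and combining like terms:
(q^4 + 320 + q^3*(-4) - 69*q^2 + q*256) + (2 + q*2 + q^2)
= q*258+q^4+322+q^3*(-4)+q^2*(-68)
D) q*258+q^4+322+q^3*(-4)+q^2*(-68)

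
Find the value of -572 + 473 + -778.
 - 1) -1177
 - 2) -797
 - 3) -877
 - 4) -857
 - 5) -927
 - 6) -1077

First: -572 + 473 = -99
Then: -99 + -778 = -877
3) -877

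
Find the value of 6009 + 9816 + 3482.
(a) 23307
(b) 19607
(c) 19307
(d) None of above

First: 6009 + 9816 = 15825
Then: 15825 + 3482 = 19307
c) 19307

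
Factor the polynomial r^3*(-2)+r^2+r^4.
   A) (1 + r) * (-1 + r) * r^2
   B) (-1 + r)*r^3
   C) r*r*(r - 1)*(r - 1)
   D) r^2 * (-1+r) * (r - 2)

We need to factor r^3*(-2)+r^2+r^4.
The factored form is r*r*(r - 1)*(r - 1).
C) r*r*(r - 1)*(r - 1)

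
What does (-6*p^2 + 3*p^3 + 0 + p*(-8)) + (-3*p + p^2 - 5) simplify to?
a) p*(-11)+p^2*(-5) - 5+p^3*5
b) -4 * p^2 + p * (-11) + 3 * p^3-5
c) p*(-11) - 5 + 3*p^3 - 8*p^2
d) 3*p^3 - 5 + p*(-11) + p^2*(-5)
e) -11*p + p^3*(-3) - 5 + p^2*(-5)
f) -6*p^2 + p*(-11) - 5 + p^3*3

Adding the polynomials and combining like terms:
(-6*p^2 + 3*p^3 + 0 + p*(-8)) + (-3*p + p^2 - 5)
= 3*p^3 - 5 + p*(-11) + p^2*(-5)
d) 3*p^3 - 5 + p*(-11) + p^2*(-5)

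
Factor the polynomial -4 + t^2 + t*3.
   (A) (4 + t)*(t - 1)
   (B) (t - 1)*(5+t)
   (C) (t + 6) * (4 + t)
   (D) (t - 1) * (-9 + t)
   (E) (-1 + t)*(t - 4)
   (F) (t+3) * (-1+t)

We need to factor -4 + t^2 + t*3.
The factored form is (4 + t)*(t - 1).
A) (4 + t)*(t - 1)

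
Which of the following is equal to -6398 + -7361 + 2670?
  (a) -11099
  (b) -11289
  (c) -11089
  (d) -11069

First: -6398 + -7361 = -13759
Then: -13759 + 2670 = -11089
c) -11089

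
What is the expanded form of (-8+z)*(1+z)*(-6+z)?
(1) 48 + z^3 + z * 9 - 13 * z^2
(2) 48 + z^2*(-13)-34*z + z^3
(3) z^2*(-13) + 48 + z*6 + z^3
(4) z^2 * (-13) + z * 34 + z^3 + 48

Expanding (-8+z)*(1+z)*(-6+z):
= z^2 * (-13) + z * 34 + z^3 + 48
4) z^2 * (-13) + z * 34 + z^3 + 48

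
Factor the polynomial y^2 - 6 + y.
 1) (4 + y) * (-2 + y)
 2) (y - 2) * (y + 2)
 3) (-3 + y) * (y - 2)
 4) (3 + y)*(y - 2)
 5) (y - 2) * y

We need to factor y^2 - 6 + y.
The factored form is (3 + y)*(y - 2).
4) (3 + y)*(y - 2)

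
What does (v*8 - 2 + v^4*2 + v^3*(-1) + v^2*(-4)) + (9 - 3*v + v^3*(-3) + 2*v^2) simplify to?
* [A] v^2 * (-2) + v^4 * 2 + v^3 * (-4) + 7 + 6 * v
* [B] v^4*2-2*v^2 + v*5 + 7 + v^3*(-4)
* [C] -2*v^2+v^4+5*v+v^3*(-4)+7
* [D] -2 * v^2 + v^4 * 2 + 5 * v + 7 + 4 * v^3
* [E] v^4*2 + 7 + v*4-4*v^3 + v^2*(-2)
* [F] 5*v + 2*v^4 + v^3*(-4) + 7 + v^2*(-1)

Adding the polynomials and combining like terms:
(v*8 - 2 + v^4*2 + v^3*(-1) + v^2*(-4)) + (9 - 3*v + v^3*(-3) + 2*v^2)
= v^4*2-2*v^2 + v*5 + 7 + v^3*(-4)
B) v^4*2-2*v^2 + v*5 + 7 + v^3*(-4)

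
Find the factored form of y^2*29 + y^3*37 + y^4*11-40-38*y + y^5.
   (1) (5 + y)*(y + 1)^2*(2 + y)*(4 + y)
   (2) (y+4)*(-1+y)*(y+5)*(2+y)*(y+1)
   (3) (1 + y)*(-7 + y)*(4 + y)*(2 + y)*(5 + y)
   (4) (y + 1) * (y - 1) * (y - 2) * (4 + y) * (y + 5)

We need to factor y^2*29 + y^3*37 + y^4*11-40-38*y + y^5.
The factored form is (y+4)*(-1+y)*(y+5)*(2+y)*(y+1).
2) (y+4)*(-1+y)*(y+5)*(2+y)*(y+1)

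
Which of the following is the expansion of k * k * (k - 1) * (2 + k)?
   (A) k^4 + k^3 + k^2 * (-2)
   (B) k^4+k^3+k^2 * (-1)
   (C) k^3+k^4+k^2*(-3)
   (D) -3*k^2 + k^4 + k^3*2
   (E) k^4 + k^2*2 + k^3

Expanding k * k * (k - 1) * (2 + k):
= k^4 + k^3 + k^2 * (-2)
A) k^4 + k^3 + k^2 * (-2)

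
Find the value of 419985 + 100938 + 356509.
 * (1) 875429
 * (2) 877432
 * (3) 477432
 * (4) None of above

First: 419985 + 100938 = 520923
Then: 520923 + 356509 = 877432
2) 877432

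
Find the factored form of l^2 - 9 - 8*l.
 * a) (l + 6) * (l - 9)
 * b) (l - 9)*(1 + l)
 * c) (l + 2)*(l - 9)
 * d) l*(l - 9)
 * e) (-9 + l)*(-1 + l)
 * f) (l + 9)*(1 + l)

We need to factor l^2 - 9 - 8*l.
The factored form is (l - 9)*(1 + l).
b) (l - 9)*(1 + l)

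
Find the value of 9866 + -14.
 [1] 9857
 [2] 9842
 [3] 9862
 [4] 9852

9866 + -14 = 9852
4) 9852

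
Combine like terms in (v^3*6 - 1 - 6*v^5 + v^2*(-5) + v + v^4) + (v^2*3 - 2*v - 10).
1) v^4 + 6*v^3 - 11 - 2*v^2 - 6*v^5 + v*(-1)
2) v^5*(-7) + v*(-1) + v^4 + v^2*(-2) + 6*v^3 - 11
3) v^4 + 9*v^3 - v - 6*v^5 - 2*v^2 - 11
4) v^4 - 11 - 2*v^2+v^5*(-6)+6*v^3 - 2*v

Adding the polynomials and combining like terms:
(v^3*6 - 1 - 6*v^5 + v^2*(-5) + v + v^4) + (v^2*3 - 2*v - 10)
= v^4 + 6*v^3 - 11 - 2*v^2 - 6*v^5 + v*(-1)
1) v^4 + 6*v^3 - 11 - 2*v^2 - 6*v^5 + v*(-1)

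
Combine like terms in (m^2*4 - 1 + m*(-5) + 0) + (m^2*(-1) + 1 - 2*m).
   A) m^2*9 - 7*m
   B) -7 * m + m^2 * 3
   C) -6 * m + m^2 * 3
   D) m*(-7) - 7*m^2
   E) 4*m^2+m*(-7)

Adding the polynomials and combining like terms:
(m^2*4 - 1 + m*(-5) + 0) + (m^2*(-1) + 1 - 2*m)
= -7 * m + m^2 * 3
B) -7 * m + m^2 * 3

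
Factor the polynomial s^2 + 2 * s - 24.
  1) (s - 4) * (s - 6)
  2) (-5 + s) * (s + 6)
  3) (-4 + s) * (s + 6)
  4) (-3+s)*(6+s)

We need to factor s^2 + 2 * s - 24.
The factored form is (-4 + s) * (s + 6).
3) (-4 + s) * (s + 6)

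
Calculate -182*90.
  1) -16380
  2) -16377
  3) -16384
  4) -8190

-182 * 90 = -16380
1) -16380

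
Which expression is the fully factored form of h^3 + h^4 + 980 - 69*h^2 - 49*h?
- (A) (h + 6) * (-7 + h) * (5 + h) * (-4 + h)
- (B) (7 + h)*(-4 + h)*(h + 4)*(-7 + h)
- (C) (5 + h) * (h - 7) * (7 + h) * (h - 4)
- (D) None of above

We need to factor h^3 + h^4 + 980 - 69*h^2 - 49*h.
The factored form is (5 + h) * (h - 7) * (7 + h) * (h - 4).
C) (5 + h) * (h - 7) * (7 + h) * (h - 4)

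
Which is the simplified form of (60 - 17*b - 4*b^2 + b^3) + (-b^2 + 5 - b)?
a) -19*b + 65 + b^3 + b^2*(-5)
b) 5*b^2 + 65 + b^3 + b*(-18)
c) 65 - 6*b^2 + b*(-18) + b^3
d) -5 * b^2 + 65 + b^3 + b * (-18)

Adding the polynomials and combining like terms:
(60 - 17*b - 4*b^2 + b^3) + (-b^2 + 5 - b)
= -5 * b^2 + 65 + b^3 + b * (-18)
d) -5 * b^2 + 65 + b^3 + b * (-18)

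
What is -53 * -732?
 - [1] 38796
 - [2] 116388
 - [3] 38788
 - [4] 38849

-53 * -732 = 38796
1) 38796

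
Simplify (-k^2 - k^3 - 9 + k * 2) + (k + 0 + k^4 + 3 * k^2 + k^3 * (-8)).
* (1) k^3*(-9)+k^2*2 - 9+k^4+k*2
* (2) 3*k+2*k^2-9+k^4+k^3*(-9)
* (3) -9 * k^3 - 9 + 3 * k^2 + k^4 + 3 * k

Adding the polynomials and combining like terms:
(-k^2 - k^3 - 9 + k*2) + (k + 0 + k^4 + 3*k^2 + k^3*(-8))
= 3*k+2*k^2-9+k^4+k^3*(-9)
2) 3*k+2*k^2-9+k^4+k^3*(-9)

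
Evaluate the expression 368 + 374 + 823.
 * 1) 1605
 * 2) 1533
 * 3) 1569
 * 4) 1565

First: 368 + 374 = 742
Then: 742 + 823 = 1565
4) 1565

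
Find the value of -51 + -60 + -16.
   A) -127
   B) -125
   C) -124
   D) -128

First: -51 + -60 = -111
Then: -111 + -16 = -127
A) -127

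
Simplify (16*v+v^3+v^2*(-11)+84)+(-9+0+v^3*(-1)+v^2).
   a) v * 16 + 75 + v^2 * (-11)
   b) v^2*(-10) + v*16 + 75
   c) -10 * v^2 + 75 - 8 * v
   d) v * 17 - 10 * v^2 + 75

Adding the polynomials and combining like terms:
(16*v + v^3 + v^2*(-11) + 84) + (-9 + 0 + v^3*(-1) + v^2)
= v^2*(-10) + v*16 + 75
b) v^2*(-10) + v*16 + 75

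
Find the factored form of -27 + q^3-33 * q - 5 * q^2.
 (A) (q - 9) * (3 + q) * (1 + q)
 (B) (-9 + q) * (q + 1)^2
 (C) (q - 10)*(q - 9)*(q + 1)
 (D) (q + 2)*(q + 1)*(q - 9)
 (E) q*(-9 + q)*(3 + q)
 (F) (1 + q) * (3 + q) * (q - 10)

We need to factor -27 + q^3-33 * q - 5 * q^2.
The factored form is (q - 9) * (3 + q) * (1 + q).
A) (q - 9) * (3 + q) * (1 + q)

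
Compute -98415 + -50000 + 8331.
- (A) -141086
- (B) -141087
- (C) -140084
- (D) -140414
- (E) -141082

First: -98415 + -50000 = -148415
Then: -148415 + 8331 = -140084
C) -140084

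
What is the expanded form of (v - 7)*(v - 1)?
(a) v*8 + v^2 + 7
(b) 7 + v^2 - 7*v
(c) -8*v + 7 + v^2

Expanding (v - 7)*(v - 1):
= -8*v + 7 + v^2
c) -8*v + 7 + v^2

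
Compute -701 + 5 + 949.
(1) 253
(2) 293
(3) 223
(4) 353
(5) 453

First: -701 + 5 = -696
Then: -696 + 949 = 253
1) 253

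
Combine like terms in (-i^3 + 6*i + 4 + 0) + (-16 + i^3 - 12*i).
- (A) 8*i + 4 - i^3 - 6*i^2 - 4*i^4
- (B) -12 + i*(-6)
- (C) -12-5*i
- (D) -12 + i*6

Adding the polynomials and combining like terms:
(-i^3 + 6*i + 4 + 0) + (-16 + i^3 - 12*i)
= -12 + i*(-6)
B) -12 + i*(-6)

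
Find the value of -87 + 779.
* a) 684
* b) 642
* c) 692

-87 + 779 = 692
c) 692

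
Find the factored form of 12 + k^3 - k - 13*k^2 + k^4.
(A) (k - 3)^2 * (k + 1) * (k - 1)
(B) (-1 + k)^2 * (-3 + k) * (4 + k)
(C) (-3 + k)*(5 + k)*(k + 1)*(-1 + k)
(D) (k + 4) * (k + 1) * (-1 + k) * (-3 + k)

We need to factor 12 + k^3 - k - 13*k^2 + k^4.
The factored form is (k + 4) * (k + 1) * (-1 + k) * (-3 + k).
D) (k + 4) * (k + 1) * (-1 + k) * (-3 + k)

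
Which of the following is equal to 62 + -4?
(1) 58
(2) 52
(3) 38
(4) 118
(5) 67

62 + -4 = 58
1) 58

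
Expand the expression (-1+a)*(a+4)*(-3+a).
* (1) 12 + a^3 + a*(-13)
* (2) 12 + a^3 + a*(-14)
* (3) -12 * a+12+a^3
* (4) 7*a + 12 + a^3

Expanding (-1+a)*(a+4)*(-3+a):
= 12 + a^3 + a*(-13)
1) 12 + a^3 + a*(-13)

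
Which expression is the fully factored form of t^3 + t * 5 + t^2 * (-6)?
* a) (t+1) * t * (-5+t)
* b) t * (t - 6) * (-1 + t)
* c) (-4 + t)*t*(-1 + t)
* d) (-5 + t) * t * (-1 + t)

We need to factor t^3 + t * 5 + t^2 * (-6).
The factored form is (-5 + t) * t * (-1 + t).
d) (-5 + t) * t * (-1 + t)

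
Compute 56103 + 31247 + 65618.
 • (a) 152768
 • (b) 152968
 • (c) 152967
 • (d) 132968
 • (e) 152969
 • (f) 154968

First: 56103 + 31247 = 87350
Then: 87350 + 65618 = 152968
b) 152968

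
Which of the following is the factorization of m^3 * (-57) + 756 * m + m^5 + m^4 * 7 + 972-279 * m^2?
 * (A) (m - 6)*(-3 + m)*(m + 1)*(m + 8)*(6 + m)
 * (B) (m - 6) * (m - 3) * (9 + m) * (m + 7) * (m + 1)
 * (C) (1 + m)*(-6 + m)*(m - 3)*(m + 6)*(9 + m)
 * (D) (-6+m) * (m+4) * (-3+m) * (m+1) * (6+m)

We need to factor m^3 * (-57) + 756 * m + m^5 + m^4 * 7 + 972-279 * m^2.
The factored form is (1 + m)*(-6 + m)*(m - 3)*(m + 6)*(9 + m).
C) (1 + m)*(-6 + m)*(m - 3)*(m + 6)*(9 + m)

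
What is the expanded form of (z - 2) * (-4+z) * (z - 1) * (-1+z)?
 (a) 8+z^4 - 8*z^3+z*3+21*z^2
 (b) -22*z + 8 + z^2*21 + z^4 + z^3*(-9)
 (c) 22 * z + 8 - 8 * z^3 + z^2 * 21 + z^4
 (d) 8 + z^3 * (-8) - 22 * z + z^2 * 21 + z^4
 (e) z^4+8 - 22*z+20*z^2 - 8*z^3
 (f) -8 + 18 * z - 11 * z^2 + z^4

Expanding (z - 2) * (-4+z) * (z - 1) * (-1+z):
= 8 + z^3 * (-8) - 22 * z + z^2 * 21 + z^4
d) 8 + z^3 * (-8) - 22 * z + z^2 * 21 + z^4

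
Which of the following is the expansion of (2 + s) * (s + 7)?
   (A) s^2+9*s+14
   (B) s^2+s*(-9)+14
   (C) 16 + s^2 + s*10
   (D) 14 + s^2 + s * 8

Expanding (2 + s) * (s + 7):
= s^2+9*s+14
A) s^2+9*s+14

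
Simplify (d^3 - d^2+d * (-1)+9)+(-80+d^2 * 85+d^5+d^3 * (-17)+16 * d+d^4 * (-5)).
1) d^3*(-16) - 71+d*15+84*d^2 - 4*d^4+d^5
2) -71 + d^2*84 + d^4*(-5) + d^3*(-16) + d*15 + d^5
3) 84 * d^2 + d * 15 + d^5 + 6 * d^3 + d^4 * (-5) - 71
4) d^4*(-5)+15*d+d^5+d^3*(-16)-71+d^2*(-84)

Adding the polynomials and combining like terms:
(d^3 - d^2 + d*(-1) + 9) + (-80 + d^2*85 + d^5 + d^3*(-17) + 16*d + d^4*(-5))
= -71 + d^2*84 + d^4*(-5) + d^3*(-16) + d*15 + d^5
2) -71 + d^2*84 + d^4*(-5) + d^3*(-16) + d*15 + d^5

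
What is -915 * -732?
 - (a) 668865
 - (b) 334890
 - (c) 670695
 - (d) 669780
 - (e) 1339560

-915 * -732 = 669780
d) 669780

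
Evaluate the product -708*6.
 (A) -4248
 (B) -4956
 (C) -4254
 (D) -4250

-708 * 6 = -4248
A) -4248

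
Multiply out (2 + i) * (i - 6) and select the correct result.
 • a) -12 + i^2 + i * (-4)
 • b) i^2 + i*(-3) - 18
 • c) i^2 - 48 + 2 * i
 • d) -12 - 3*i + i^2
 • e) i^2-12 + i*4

Expanding (2 + i) * (i - 6):
= -12 + i^2 + i * (-4)
a) -12 + i^2 + i * (-4)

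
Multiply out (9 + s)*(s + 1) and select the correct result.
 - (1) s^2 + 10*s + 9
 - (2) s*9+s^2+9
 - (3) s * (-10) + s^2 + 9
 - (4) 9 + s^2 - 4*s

Expanding (9 + s)*(s + 1):
= s^2 + 10*s + 9
1) s^2 + 10*s + 9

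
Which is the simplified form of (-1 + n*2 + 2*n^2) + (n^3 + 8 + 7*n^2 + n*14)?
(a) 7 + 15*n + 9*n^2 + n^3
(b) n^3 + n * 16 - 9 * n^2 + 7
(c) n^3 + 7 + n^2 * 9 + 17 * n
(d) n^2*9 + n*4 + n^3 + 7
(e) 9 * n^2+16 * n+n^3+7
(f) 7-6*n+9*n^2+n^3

Adding the polynomials and combining like terms:
(-1 + n*2 + 2*n^2) + (n^3 + 8 + 7*n^2 + n*14)
= 9 * n^2+16 * n+n^3+7
e) 9 * n^2+16 * n+n^3+7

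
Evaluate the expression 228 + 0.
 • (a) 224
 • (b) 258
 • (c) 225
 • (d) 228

228 + 0 = 228
d) 228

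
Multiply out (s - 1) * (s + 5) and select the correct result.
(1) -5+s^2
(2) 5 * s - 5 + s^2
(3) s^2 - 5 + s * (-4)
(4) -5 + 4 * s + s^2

Expanding (s - 1) * (s + 5):
= -5 + 4 * s + s^2
4) -5 + 4 * s + s^2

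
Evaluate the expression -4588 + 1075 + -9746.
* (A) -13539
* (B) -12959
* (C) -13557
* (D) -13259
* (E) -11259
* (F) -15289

First: -4588 + 1075 = -3513
Then: -3513 + -9746 = -13259
D) -13259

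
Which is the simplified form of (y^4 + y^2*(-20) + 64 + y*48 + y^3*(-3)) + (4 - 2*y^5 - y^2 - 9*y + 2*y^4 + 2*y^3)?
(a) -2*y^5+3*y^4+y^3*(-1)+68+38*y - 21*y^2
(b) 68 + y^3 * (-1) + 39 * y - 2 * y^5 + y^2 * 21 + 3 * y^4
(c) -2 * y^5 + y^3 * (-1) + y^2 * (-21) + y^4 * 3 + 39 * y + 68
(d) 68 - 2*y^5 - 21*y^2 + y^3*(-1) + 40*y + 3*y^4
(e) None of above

Adding the polynomials and combining like terms:
(y^4 + y^2*(-20) + 64 + y*48 + y^3*(-3)) + (4 - 2*y^5 - y^2 - 9*y + 2*y^4 + 2*y^3)
= -2 * y^5 + y^3 * (-1) + y^2 * (-21) + y^4 * 3 + 39 * y + 68
c) -2 * y^5 + y^3 * (-1) + y^2 * (-21) + y^4 * 3 + 39 * y + 68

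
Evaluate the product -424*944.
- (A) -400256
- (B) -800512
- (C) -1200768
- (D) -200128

-424 * 944 = -400256
A) -400256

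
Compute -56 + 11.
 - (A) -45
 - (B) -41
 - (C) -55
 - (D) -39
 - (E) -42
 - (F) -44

-56 + 11 = -45
A) -45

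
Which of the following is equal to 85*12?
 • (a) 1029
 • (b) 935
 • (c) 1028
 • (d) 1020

85 * 12 = 1020
d) 1020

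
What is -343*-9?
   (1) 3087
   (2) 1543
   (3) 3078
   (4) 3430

-343 * -9 = 3087
1) 3087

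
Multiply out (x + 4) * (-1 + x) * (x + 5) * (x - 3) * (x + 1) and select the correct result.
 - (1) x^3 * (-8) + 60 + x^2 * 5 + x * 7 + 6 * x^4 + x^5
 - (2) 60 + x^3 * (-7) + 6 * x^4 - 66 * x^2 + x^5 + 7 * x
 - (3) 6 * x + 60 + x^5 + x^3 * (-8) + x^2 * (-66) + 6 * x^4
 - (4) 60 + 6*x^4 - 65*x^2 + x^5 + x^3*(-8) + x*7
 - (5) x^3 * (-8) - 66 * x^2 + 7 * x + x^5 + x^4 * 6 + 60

Expanding (x + 4) * (-1 + x) * (x + 5) * (x - 3) * (x + 1):
= x^3 * (-8) - 66 * x^2 + 7 * x + x^5 + x^4 * 6 + 60
5) x^3 * (-8) - 66 * x^2 + 7 * x + x^5 + x^4 * 6 + 60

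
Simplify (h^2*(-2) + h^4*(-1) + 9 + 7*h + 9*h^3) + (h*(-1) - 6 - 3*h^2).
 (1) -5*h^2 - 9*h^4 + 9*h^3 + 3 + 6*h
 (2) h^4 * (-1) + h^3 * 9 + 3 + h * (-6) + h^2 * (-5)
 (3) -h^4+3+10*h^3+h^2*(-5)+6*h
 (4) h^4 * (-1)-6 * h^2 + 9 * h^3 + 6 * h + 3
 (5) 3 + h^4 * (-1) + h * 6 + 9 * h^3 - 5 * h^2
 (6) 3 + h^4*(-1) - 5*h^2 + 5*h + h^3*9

Adding the polynomials and combining like terms:
(h^2*(-2) + h^4*(-1) + 9 + 7*h + 9*h^3) + (h*(-1) - 6 - 3*h^2)
= 3 + h^4 * (-1) + h * 6 + 9 * h^3 - 5 * h^2
5) 3 + h^4 * (-1) + h * 6 + 9 * h^3 - 5 * h^2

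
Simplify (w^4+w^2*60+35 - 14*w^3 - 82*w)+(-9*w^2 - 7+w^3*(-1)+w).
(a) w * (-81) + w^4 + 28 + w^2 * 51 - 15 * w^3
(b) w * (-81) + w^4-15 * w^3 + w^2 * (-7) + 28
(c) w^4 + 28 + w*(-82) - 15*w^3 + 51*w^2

Adding the polynomials and combining like terms:
(w^4 + w^2*60 + 35 - 14*w^3 - 82*w) + (-9*w^2 - 7 + w^3*(-1) + w)
= w * (-81) + w^4 + 28 + w^2 * 51 - 15 * w^3
a) w * (-81) + w^4 + 28 + w^2 * 51 - 15 * w^3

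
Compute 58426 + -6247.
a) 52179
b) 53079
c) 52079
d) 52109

58426 + -6247 = 52179
a) 52179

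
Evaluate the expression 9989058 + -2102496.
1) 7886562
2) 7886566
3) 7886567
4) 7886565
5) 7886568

9989058 + -2102496 = 7886562
1) 7886562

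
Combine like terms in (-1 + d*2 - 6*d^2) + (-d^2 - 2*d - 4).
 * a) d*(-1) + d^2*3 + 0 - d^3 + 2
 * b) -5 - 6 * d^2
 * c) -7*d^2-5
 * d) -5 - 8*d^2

Adding the polynomials and combining like terms:
(-1 + d*2 - 6*d^2) + (-d^2 - 2*d - 4)
= -7*d^2-5
c) -7*d^2-5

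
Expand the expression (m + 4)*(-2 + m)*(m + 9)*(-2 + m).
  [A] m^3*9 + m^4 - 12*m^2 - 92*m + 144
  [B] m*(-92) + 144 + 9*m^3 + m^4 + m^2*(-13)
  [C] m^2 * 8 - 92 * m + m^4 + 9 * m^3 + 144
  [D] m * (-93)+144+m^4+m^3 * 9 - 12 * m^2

Expanding (m + 4)*(-2 + m)*(m + 9)*(-2 + m):
= m^3*9 + m^4 - 12*m^2 - 92*m + 144
A) m^3*9 + m^4 - 12*m^2 - 92*m + 144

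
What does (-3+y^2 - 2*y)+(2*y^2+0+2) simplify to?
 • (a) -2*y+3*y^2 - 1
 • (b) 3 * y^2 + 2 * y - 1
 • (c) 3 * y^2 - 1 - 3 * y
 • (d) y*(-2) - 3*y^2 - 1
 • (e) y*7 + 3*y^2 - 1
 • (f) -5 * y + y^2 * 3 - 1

Adding the polynomials and combining like terms:
(-3 + y^2 - 2*y) + (2*y^2 + 0 + 2)
= -2*y+3*y^2 - 1
a) -2*y+3*y^2 - 1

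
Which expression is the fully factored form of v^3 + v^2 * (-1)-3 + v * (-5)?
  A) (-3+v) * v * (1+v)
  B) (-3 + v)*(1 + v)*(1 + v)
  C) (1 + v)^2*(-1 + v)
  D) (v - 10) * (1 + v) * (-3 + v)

We need to factor v^3 + v^2 * (-1)-3 + v * (-5).
The factored form is (-3 + v)*(1 + v)*(1 + v).
B) (-3 + v)*(1 + v)*(1 + v)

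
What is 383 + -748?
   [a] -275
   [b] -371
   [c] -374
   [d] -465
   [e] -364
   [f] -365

383 + -748 = -365
f) -365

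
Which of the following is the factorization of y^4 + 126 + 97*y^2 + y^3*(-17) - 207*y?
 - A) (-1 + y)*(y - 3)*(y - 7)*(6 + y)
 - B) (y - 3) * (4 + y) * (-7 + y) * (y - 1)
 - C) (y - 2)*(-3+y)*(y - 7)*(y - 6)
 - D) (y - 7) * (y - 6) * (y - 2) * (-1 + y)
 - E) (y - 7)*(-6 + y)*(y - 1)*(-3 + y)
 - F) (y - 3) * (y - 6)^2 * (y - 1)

We need to factor y^4 + 126 + 97*y^2 + y^3*(-17) - 207*y.
The factored form is (y - 7)*(-6 + y)*(y - 1)*(-3 + y).
E) (y - 7)*(-6 + y)*(y - 1)*(-3 + y)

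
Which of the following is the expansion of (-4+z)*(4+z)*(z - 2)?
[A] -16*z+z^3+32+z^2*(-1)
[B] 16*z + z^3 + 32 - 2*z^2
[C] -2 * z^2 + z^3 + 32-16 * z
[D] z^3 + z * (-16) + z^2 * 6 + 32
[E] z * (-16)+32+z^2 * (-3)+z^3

Expanding (-4+z)*(4+z)*(z - 2):
= -2 * z^2 + z^3 + 32-16 * z
C) -2 * z^2 + z^3 + 32-16 * z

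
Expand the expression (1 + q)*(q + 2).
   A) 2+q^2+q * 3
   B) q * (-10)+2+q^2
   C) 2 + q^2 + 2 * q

Expanding (1 + q)*(q + 2):
= 2+q^2+q * 3
A) 2+q^2+q * 3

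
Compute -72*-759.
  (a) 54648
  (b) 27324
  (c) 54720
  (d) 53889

-72 * -759 = 54648
a) 54648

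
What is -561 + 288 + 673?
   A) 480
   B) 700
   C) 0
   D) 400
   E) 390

First: -561 + 288 = -273
Then: -273 + 673 = 400
D) 400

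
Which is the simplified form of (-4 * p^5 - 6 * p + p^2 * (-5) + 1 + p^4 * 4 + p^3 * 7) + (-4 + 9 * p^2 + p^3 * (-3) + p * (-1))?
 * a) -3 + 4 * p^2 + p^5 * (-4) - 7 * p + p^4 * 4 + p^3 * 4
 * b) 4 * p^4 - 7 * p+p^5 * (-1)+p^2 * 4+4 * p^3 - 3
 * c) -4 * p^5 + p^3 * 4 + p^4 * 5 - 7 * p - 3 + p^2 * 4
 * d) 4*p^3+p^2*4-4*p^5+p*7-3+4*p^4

Adding the polynomials and combining like terms:
(-4*p^5 - 6*p + p^2*(-5) + 1 + p^4*4 + p^3*7) + (-4 + 9*p^2 + p^3*(-3) + p*(-1))
= -3 + 4 * p^2 + p^5 * (-4) - 7 * p + p^4 * 4 + p^3 * 4
a) -3 + 4 * p^2 + p^5 * (-4) - 7 * p + p^4 * 4 + p^3 * 4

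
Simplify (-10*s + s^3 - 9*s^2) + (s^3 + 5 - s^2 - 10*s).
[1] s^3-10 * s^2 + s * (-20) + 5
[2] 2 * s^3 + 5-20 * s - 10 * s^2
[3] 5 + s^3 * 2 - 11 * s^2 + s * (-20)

Adding the polynomials and combining like terms:
(-10*s + s^3 - 9*s^2) + (s^3 + 5 - s^2 - 10*s)
= 2 * s^3 + 5-20 * s - 10 * s^2
2) 2 * s^3 + 5-20 * s - 10 * s^2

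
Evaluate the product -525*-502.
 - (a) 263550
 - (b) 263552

-525 * -502 = 263550
a) 263550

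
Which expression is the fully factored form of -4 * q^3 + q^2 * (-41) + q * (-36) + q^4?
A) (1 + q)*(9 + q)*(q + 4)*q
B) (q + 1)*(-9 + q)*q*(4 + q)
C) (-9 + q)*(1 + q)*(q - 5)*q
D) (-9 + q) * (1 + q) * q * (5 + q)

We need to factor -4 * q^3 + q^2 * (-41) + q * (-36) + q^4.
The factored form is (q + 1)*(-9 + q)*q*(4 + q).
B) (q + 1)*(-9 + q)*q*(4 + q)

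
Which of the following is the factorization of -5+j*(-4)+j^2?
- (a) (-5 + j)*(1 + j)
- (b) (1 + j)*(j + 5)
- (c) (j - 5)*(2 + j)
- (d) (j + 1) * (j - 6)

We need to factor -5+j*(-4)+j^2.
The factored form is (-5 + j)*(1 + j).
a) (-5 + j)*(1 + j)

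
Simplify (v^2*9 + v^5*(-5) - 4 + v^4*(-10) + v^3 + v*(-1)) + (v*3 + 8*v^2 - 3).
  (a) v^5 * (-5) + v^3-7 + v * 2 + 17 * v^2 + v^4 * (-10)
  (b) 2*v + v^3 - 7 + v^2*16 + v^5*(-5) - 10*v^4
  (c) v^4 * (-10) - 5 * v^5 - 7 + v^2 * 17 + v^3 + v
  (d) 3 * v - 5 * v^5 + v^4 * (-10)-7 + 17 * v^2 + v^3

Adding the polynomials and combining like terms:
(v^2*9 + v^5*(-5) - 4 + v^4*(-10) + v^3 + v*(-1)) + (v*3 + 8*v^2 - 3)
= v^5 * (-5) + v^3-7 + v * 2 + 17 * v^2 + v^4 * (-10)
a) v^5 * (-5) + v^3-7 + v * 2 + 17 * v^2 + v^4 * (-10)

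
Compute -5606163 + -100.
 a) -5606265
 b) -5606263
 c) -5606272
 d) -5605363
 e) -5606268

-5606163 + -100 = -5606263
b) -5606263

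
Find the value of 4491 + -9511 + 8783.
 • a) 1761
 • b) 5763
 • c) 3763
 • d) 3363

First: 4491 + -9511 = -5020
Then: -5020 + 8783 = 3763
c) 3763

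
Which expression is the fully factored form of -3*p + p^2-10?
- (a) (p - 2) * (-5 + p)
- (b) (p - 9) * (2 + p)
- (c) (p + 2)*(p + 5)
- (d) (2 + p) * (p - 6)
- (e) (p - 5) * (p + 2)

We need to factor -3*p + p^2-10.
The factored form is (p - 5) * (p + 2).
e) (p - 5) * (p + 2)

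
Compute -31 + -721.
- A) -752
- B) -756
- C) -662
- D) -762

-31 + -721 = -752
A) -752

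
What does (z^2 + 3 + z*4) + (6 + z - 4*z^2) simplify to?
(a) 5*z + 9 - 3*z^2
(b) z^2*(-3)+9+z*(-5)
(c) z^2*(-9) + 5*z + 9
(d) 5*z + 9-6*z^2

Adding the polynomials and combining like terms:
(z^2 + 3 + z*4) + (6 + z - 4*z^2)
= 5*z + 9 - 3*z^2
a) 5*z + 9 - 3*z^2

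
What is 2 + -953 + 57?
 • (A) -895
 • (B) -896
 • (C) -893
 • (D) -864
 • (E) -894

First: 2 + -953 = -951
Then: -951 + 57 = -894
E) -894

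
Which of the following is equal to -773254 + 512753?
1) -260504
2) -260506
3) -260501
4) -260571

-773254 + 512753 = -260501
3) -260501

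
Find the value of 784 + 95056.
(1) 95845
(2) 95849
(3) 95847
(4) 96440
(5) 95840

784 + 95056 = 95840
5) 95840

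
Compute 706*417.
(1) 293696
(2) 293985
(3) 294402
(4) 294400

706 * 417 = 294402
3) 294402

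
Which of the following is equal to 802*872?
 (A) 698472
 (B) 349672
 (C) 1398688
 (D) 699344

802 * 872 = 699344
D) 699344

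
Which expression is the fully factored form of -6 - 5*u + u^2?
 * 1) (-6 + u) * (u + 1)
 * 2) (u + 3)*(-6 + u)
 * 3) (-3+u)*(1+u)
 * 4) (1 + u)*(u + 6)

We need to factor -6 - 5*u + u^2.
The factored form is (-6 + u) * (u + 1).
1) (-6 + u) * (u + 1)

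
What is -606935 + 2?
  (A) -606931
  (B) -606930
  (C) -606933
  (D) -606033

-606935 + 2 = -606933
C) -606933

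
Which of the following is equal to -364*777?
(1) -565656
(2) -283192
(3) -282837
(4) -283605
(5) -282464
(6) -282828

-364 * 777 = -282828
6) -282828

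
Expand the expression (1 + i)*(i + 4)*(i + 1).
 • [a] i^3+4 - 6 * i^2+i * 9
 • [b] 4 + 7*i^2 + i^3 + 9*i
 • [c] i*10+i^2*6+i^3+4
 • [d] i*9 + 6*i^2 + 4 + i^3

Expanding (1 + i)*(i + 4)*(i + 1):
= i*9 + 6*i^2 + 4 + i^3
d) i*9 + 6*i^2 + 4 + i^3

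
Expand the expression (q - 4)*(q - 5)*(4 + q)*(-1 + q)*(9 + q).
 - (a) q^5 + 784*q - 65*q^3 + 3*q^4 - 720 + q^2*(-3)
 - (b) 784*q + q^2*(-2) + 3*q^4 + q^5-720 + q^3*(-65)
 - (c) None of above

Expanding (q - 4)*(q - 5)*(4 + q)*(-1 + q)*(9 + q):
= q^5 + 784*q - 65*q^3 + 3*q^4 - 720 + q^2*(-3)
a) q^5 + 784*q - 65*q^3 + 3*q^4 - 720 + q^2*(-3)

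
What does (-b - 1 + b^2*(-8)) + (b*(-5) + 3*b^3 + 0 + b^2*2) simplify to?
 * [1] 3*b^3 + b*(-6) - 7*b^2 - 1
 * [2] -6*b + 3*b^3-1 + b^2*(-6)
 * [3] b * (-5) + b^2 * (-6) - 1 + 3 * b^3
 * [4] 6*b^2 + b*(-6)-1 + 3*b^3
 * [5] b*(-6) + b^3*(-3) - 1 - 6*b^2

Adding the polynomials and combining like terms:
(-b - 1 + b^2*(-8)) + (b*(-5) + 3*b^3 + 0 + b^2*2)
= -6*b + 3*b^3-1 + b^2*(-6)
2) -6*b + 3*b^3-1 + b^2*(-6)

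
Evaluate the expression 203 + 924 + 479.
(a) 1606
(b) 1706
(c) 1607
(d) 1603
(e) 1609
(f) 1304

First: 203 + 924 = 1127
Then: 1127 + 479 = 1606
a) 1606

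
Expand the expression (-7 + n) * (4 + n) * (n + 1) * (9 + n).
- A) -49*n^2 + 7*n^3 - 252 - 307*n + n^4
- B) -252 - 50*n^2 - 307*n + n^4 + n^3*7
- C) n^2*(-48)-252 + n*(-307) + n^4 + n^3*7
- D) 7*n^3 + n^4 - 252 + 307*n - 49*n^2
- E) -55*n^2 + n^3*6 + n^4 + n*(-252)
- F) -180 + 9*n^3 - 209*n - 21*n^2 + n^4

Expanding (-7 + n) * (4 + n) * (n + 1) * (9 + n):
= -49*n^2 + 7*n^3 - 252 - 307*n + n^4
A) -49*n^2 + 7*n^3 - 252 - 307*n + n^4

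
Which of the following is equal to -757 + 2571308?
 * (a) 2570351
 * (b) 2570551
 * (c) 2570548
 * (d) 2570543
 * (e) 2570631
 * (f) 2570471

-757 + 2571308 = 2570551
b) 2570551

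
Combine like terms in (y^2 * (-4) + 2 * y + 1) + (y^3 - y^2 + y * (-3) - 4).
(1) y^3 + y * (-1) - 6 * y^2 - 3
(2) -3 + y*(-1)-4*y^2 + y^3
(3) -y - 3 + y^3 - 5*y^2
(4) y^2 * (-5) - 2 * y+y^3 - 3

Adding the polynomials and combining like terms:
(y^2*(-4) + 2*y + 1) + (y^3 - y^2 + y*(-3) - 4)
= -y - 3 + y^3 - 5*y^2
3) -y - 3 + y^3 - 5*y^2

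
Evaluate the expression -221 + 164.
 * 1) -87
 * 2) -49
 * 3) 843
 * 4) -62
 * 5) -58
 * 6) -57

-221 + 164 = -57
6) -57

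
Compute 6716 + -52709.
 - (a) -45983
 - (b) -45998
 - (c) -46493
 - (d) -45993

6716 + -52709 = -45993
d) -45993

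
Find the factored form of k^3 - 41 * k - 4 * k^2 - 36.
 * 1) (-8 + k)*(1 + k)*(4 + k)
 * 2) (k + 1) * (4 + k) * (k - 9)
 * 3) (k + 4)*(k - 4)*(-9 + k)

We need to factor k^3 - 41 * k - 4 * k^2 - 36.
The factored form is (k + 1) * (4 + k) * (k - 9).
2) (k + 1) * (4 + k) * (k - 9)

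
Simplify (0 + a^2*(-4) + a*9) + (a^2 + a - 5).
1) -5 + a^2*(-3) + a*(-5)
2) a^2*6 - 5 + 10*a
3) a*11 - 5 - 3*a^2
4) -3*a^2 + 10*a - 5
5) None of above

Adding the polynomials and combining like terms:
(0 + a^2*(-4) + a*9) + (a^2 + a - 5)
= -3*a^2 + 10*a - 5
4) -3*a^2 + 10*a - 5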